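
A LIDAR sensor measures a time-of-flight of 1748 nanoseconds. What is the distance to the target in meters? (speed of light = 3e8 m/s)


tof = 1748 ns = 1.748e-06 s
dist = c * tof / 2
= 3e8 * 1.748e-06 / 2
= 262.2 m


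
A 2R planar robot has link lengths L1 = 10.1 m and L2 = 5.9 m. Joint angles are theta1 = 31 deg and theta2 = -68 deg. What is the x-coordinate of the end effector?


Convert angles to radians: theta1 = 0.5411, theta2 = -1.1868
x = L1*cos(theta1) + L2*cos(theta1+theta2)
x = 8.6574 + 4.7119
x = 13.3693


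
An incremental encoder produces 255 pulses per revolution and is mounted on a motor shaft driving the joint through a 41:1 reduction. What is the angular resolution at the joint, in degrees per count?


counts per rev = 255
effective counts at joint = 255 * 41 = 10455
resolution = 360 / 10455
= 0.0344 deg/count


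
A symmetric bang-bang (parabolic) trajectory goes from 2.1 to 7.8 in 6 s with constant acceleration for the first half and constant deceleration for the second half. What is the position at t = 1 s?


Symmetric rest-to-rest: each phase covers (pf-p0)/2 in time T/2. 0.5*a*(T/2)^2 = (pf-p0)/2 => a = 4*(pf-p0)/T^2
a = 4*(7.8-2.1)/6^2 = 0.6333
t = 1 is in the acceleration phase (t <= T/2).
p = p0 + 0.5*a*t^2 = 2.1 + 0.5*0.6333*1^2
= 2.4167


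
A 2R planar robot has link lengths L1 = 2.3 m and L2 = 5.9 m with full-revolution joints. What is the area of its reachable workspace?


r_max = L1 + L2 = 8.2 m
r_min = |L1 - L2| = 3.6 m
Area = pi*(r_max^2 - r_min^2)
= pi*(67.24 - 12.96)
= pi * 54.28
= 170.5256 m^2


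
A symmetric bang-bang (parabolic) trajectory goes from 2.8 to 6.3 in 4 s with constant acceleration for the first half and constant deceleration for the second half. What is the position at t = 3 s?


Symmetric rest-to-rest: each phase covers (pf-p0)/2 in time T/2. 0.5*a*(T/2)^2 = (pf-p0)/2 => a = 4*(pf-p0)/T^2
a = 4*(6.3-2.8)/4^2 = 0.875
t = 3 is in the deceleration phase (t > T/2).
p = pf - 0.5*a*(T-t)^2 = 6.3 - 0.5*0.875*1^2
= 5.8625


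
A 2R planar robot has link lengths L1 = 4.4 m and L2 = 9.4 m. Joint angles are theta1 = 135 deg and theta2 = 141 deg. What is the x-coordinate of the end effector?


Convert angles to radians: theta1 = 2.3562, theta2 = 2.4609
x = L1*cos(theta1) + L2*cos(theta1+theta2)
x = -3.1113 + 0.9826
x = -2.1287


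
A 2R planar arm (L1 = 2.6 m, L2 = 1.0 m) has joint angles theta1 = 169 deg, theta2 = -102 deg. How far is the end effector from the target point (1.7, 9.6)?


End effector via forward kinematics:
x = L1*cos(t1) + L2*cos(t1+t2) = -2.1615
y = L1*sin(t1) + L2*sin(t1+t2) = 1.4166
Distance to target:
d = sqrt((1.7 - -2.1615)^2 + (9.6 - 1.4166)^2)
= sqrt(14.9112 + 66.9679)
= 9.0487 m


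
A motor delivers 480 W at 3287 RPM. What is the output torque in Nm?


omega = 3287 * 2*pi/60 = 344.2138 rad/s
tau = P / omega = 480 / 344.2138
= 1.3945 Nm


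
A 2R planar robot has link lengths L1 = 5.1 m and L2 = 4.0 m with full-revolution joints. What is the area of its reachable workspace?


r_max = L1 + L2 = 9.1 m
r_min = |L1 - L2| = 1.1 m
Area = pi*(r_max^2 - r_min^2)
= pi*(82.81 - 1.21)
= pi * 81.6
= 256.354 m^2


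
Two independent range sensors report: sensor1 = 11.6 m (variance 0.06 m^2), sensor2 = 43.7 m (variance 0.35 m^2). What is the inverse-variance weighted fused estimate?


w1 = (1/var1) / (1/var1 + 1/var2)
   = 16.6667 / (16.6667 + 2.8571) = 0.8537
w2 = 1 - w1 = 0.1463
fused = w1*s1 + w2*s2 = 9.9024 + 6.3951
= 16.2976 m


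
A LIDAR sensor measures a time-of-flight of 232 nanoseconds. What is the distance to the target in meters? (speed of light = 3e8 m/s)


tof = 232 ns = 2.32e-07 s
dist = c * tof / 2
= 3e8 * 2.32e-07 / 2
= 34.8 m


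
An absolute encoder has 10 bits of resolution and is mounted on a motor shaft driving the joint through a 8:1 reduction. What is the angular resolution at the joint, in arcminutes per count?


counts = 2^10 = 1024
effective counts at joint = 1024 * 8 = 8192
resolution = 360*60 / 8192
= 2.6367 arcmin/count


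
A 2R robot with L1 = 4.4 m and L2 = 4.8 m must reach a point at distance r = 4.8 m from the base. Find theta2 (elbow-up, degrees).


cos(theta2) = (r^2 - L1^2 - L2^2) / (2*L1*L2)
cos(theta2) = (23.04 - 19.36 - 23.04) / 42.24
cos(theta2) = -0.458333
theta2 = 117.2796 degrees


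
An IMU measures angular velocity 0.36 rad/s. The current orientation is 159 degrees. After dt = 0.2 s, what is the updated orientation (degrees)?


delta_theta = w * dt = 0.36 * 0.2 = 0.072 rad
= 4.1253 deg
theta_new = 159 + 4.1253 = 163.1253 deg


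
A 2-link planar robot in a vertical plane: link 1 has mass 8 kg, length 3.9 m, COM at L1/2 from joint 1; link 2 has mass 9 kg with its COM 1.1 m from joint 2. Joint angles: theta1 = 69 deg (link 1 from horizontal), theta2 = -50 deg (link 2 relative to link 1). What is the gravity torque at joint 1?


Horizontal distance from joint 1 to link-1 COM:
  x_c1 = (L1/2)*cos(t1) = 1.95 * 0.3584 = 0.6988 m
Horizontal distance from joint 1 to link-2 COM:
  x_c2 = L1*cos(t1) + Lc2*cos(t1+t2)
       = 3.9*0.3584 + 1.1*0.9455 = 2.4377 m
tau1 = m1*g*x_c1 + m2*g*x_c2
     = 8*9.81*0.6988 + 9*9.81*2.4377
     = 54.8432 + 215.225
     = 270.0682 Nm


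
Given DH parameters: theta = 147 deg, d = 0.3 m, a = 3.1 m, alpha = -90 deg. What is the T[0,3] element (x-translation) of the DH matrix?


T[0,3] = a * cos(theta)
= 3.1 * cos(147 deg)
= 3.1 * -0.8387
= -2.5999


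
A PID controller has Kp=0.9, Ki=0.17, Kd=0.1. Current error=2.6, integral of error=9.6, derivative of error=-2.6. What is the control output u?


u = Kp*e + Ki*int(e) + Kd*de/dt
= 0.9*2.6 + 0.17*9.6 + 0.1*(-2.6)
= 2.34 + 1.632 + -0.26
= 3.712


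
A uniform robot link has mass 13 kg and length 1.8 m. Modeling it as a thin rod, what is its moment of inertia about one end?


I = (1/3) * m * L^2
= (1/3) * 13 * 1.8^2
= 0.333333 * 13 * 3.24
= 14.04 kg*m^2


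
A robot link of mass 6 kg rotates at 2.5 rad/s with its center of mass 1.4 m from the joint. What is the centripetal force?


F = m * omega^2 * r
= 6 * 2.5^2 * 1.4
= 6 * 6.25 * 1.4
= 52.5 N


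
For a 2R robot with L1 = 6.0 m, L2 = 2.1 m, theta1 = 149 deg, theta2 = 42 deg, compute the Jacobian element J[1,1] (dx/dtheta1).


J[1,1] = -L1*sin(t1) - L2*sin(t1+t2)
= -6.0*sin(149) - 2.1*sin(191)
= -2.6895


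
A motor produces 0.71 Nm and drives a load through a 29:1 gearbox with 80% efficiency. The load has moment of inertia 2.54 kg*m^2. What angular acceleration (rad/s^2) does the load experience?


tau_out = tau_motor * N * eta
= 0.71 * 29 * 0.8 = 16.472 Nm
alpha = tau_out / I = 16.472 / 2.54
= 6.485 rad/s^2


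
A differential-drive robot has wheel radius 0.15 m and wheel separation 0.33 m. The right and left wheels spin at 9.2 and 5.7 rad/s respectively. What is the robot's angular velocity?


vR = r*wR = 0.15*9.2 = 1.38 m/s
vL = r*wL = 0.15*5.7 = 0.855 m/s
v = (vR+vL)/2 = 1.1175 m/s
omega = (vR-vL)/L = 1.5909 rad/s
angular velocity = 1.5909 rad/s


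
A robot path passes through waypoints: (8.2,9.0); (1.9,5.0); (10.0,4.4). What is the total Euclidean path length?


Segment lengths:
  seg1 = sqrt((-6.3)^2 + (-4.0)^2) = 7.4626
  seg2 = sqrt((8.1)^2 + (-0.6)^2) = 8.1222
Total = 15.5848


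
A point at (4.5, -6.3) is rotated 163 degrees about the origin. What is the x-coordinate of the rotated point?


x' = x*cos(theta) - y*sin(theta)
cos(163 deg) = -0.9563, sin(163 deg) = 0.2924
x' = 4.5 * -0.9563 - -6.3 * 0.2924
= -4.3034 - -1.8419
= -2.4614


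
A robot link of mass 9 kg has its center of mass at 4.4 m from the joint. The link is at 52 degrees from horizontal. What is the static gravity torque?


tau = m*g*L*cos(angle)
= 9 * 9.81 * 4.4 * cos(52 deg)
= 9 * 9.81 * 4.4 * 0.6157
= 239.1697 Nm


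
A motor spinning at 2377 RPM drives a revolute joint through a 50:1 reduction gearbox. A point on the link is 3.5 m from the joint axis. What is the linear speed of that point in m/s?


omega_motor = 2377 * 2*pi/60 = 248.9189 rad/s
omega_joint = omega_motor / 50 = 4.9784 rad/s
v = omega_joint * r = 4.9784 * 3.5
= 17.4243 m/s


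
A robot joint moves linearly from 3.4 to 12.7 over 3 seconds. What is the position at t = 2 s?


s = t/T = 2/3 = 0.6667
p(t) = p0 + (pf-p0)*s
= 3.4 + (12.7 - 3.4) * 0.6667
= 9.6


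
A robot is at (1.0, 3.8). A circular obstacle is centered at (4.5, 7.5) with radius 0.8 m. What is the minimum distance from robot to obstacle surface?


center_dist = sqrt((1.0-4.5)^2 + (3.8-7.5)^2)
= sqrt(12.25 + 13.69)
= 5.0931
min_dist = center_dist - radius = 5.0931 - 0.8 = 4.2931 m


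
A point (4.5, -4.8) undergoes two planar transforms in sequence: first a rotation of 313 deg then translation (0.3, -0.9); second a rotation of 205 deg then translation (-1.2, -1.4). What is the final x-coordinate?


After transform 1:
x1 = cos(313)*4.5 - sin(313)*-4.8 + 0.3 = -0.1415
y1 = sin(313)*4.5 + cos(313)*-4.8 + -0.9 = -7.4647
After transform 2:
x2 = cos(205)*-0.1415 - sin(205)*-7.4647 + -1.2
= -4.2265


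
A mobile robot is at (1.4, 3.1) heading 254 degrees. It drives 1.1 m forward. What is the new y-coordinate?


y_new = y0 + d*sin(theta)
= 3.1 + 1.1*sin(254)
= 3.1 + -1.0574
= 2.0426


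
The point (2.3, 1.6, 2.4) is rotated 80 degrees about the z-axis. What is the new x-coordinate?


Rotation about z-axis: x' = x*cos(theta) - y*sin(theta)
= 2.3 * 0.1736 - 1.6 * 0.9848
= -1.1763


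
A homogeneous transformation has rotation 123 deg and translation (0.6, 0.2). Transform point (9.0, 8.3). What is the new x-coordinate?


x' = cos(theta)*px - sin(theta)*py + tx
= -0.5446*9.0 - 0.8387*8.3 + 0.6
= -11.2627


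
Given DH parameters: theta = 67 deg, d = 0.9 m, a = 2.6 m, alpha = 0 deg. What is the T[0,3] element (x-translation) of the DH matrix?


T[0,3] = a * cos(theta)
= 2.6 * cos(67 deg)
= 2.6 * 0.3907
= 1.0159


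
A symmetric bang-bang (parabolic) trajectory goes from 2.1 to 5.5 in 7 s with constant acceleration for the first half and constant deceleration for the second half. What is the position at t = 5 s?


Symmetric rest-to-rest: each phase covers (pf-p0)/2 in time T/2. 0.5*a*(T/2)^2 = (pf-p0)/2 => a = 4*(pf-p0)/T^2
a = 4*(5.5-2.1)/7^2 = 0.2776
t = 5 is in the deceleration phase (t > T/2).
p = pf - 0.5*a*(T-t)^2 = 5.5 - 0.5*0.2776*2^2
= 4.9449


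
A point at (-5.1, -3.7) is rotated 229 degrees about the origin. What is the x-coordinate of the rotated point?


x' = x*cos(theta) - y*sin(theta)
cos(229 deg) = -0.6561, sin(229 deg) = -0.7547
x' = -5.1 * -0.6561 - -3.7 * -0.7547
= 3.3459 - 2.7924
= 0.5535


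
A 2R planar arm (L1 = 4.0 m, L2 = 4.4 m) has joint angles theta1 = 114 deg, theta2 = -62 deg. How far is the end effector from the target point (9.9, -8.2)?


End effector via forward kinematics:
x = L1*cos(t1) + L2*cos(t1+t2) = 1.082
y = L1*sin(t1) + L2*sin(t1+t2) = 7.1214
Distance to target:
d = sqrt((9.9 - 1.082)^2 + (-8.2 - 7.1214)^2)
= sqrt(77.7578 + 234.7462)
= 17.6778 m


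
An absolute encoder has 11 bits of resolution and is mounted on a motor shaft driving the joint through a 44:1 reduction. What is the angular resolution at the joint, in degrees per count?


counts = 2^11 = 2048
effective counts at joint = 2048 * 44 = 90112
resolution = 360 / 90112
= 0.004 deg/count


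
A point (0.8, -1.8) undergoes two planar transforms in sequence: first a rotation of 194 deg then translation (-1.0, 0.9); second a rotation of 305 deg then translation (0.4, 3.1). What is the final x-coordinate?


After transform 1:
x1 = cos(194)*0.8 - sin(194)*-1.8 + -1.0 = -2.2117
y1 = sin(194)*0.8 + cos(194)*-1.8 + 0.9 = 2.453
After transform 2:
x2 = cos(305)*-2.2117 - sin(305)*2.453 + 0.4
= 1.1408


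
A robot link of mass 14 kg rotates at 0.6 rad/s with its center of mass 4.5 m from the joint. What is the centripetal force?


F = m * omega^2 * r
= 14 * 0.6^2 * 4.5
= 14 * 0.36 * 4.5
= 22.68 N


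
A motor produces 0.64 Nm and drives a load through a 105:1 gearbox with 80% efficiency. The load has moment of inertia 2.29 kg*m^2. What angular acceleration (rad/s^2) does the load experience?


tau_out = tau_motor * N * eta
= 0.64 * 105 * 0.8 = 53.76 Nm
alpha = tau_out / I = 53.76 / 2.29
= 23.476 rad/s^2


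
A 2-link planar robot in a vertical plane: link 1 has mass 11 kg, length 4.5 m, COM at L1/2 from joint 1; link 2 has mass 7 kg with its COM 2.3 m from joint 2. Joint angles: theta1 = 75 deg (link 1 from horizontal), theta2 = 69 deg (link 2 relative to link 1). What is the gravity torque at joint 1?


Horizontal distance from joint 1 to link-1 COM:
  x_c1 = (L1/2)*cos(t1) = 2.25 * 0.2588 = 0.5823 m
Horizontal distance from joint 1 to link-2 COM:
  x_c2 = L1*cos(t1) + Lc2*cos(t1+t2)
       = 4.5*0.2588 + 2.3*-0.809 = -0.6961 m
tau1 = m1*g*x_c1 + m2*g*x_c2
     = 11*9.81*0.5823 + 7*9.81*-0.6961
     = 62.8406 + -47.798
     = 15.0426 Nm


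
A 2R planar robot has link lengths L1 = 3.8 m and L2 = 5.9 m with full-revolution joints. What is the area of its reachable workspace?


r_max = L1 + L2 = 9.7 m
r_min = |L1 - L2| = 2.1 m
Area = pi*(r_max^2 - r_min^2)
= pi*(94.09 - 4.41)
= pi * 89.68
= 281.738 m^2


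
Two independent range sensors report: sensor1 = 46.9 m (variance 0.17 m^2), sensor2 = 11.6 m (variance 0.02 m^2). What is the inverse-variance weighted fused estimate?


w1 = (1/var1) / (1/var1 + 1/var2)
   = 5.8824 / (5.8824 + 50.0) = 0.1053
w2 = 1 - w1 = 0.8947
fused = w1*s1 + w2*s2 = 4.9368 + 10.3789
= 15.3158 m


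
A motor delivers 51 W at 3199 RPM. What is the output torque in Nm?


omega = 3199 * 2*pi/60 = 334.9985 rad/s
tau = P / omega = 51 / 334.9985
= 0.1522 Nm


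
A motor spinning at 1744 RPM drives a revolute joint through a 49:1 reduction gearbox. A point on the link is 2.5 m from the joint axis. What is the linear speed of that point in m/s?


omega_motor = 1744 * 2*pi/60 = 182.6313 rad/s
omega_joint = omega_motor / 49 = 3.7272 rad/s
v = omega_joint * r = 3.7272 * 2.5
= 9.3179 m/s


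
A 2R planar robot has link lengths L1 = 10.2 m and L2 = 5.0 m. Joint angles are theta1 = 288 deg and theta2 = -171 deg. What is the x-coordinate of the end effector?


Convert angles to radians: theta1 = 5.0265, theta2 = -2.9845
x = L1*cos(theta1) + L2*cos(theta1+theta2)
x = 3.152 + -2.27
x = 0.882


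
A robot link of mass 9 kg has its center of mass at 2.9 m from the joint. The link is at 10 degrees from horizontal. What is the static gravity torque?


tau = m*g*L*cos(angle)
= 9 * 9.81 * 2.9 * cos(10 deg)
= 9 * 9.81 * 2.9 * 0.9848
= 252.1512 Nm


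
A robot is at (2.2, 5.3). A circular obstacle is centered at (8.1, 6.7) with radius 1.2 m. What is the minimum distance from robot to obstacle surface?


center_dist = sqrt((2.2-8.1)^2 + (5.3-6.7)^2)
= sqrt(34.81 + 1.96)
= 6.0638
min_dist = center_dist - radius = 6.0638 - 1.2 = 4.8638 m


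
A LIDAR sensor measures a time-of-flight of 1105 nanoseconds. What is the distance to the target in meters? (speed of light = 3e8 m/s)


tof = 1105 ns = 1.105e-06 s
dist = c * tof / 2
= 3e8 * 1.105e-06 / 2
= 165.75 m


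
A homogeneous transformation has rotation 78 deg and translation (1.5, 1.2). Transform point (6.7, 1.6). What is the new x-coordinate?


x' = cos(theta)*px - sin(theta)*py + tx
= 0.2079*6.7 - 0.9781*1.6 + 1.5
= 1.328


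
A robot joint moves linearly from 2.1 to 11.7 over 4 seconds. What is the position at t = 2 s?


s = t/T = 2/4 = 0.5
p(t) = p0 + (pf-p0)*s
= 2.1 + (11.7 - 2.1) * 0.5
= 6.9


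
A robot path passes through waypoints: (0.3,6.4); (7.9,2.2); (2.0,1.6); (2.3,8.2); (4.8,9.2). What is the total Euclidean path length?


Segment lengths:
  seg1 = sqrt((7.6)^2 + (-4.2)^2) = 8.6833
  seg2 = sqrt((-5.9)^2 + (-0.6)^2) = 5.9304
  seg3 = sqrt((0.3)^2 + (6.6)^2) = 6.6068
  seg4 = sqrt((2.5)^2 + (1.0)^2) = 2.6926
Total = 23.9131


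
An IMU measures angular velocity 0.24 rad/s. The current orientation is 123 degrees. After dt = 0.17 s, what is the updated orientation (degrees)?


delta_theta = w * dt = 0.24 * 0.17 = 0.0408 rad
= 2.3377 deg
theta_new = 123 + 2.3377 = 125.3377 deg


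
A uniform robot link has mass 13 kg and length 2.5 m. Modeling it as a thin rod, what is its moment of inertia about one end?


I = (1/3) * m * L^2
= (1/3) * 13 * 2.5^2
= 0.333333 * 13 * 6.25
= 27.0833 kg*m^2


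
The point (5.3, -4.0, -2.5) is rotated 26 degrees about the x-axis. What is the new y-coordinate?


Rotation about x-axis: y' = y*cos(theta) - z*sin(theta)
= -4.0 * 0.8988 - -2.5 * 0.4384
= -2.4992


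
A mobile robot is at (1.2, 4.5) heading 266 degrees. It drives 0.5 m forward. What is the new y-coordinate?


y_new = y0 + d*sin(theta)
= 4.5 + 0.5*sin(266)
= 4.5 + -0.4988
= 4.0012


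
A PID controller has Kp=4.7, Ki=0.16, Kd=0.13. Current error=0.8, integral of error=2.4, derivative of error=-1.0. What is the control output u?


u = Kp*e + Ki*int(e) + Kd*de/dt
= 4.7*0.8 + 0.16*2.4 + 0.13*(-1.0)
= 3.76 + 0.384 + -0.13
= 4.014


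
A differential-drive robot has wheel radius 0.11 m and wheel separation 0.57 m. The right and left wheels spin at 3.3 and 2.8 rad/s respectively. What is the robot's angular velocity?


vR = r*wR = 0.11*3.3 = 0.363 m/s
vL = r*wL = 0.11*2.8 = 0.308 m/s
v = (vR+vL)/2 = 0.3355 m/s
omega = (vR-vL)/L = 0.0965 rad/s
angular velocity = 0.0965 rad/s


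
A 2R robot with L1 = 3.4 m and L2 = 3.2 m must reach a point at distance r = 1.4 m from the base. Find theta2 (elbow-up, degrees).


cos(theta2) = (r^2 - L1^2 - L2^2) / (2*L1*L2)
cos(theta2) = (1.96 - 11.56 - 10.24) / 21.76
cos(theta2) = -0.911765
theta2 = 155.7504 degrees


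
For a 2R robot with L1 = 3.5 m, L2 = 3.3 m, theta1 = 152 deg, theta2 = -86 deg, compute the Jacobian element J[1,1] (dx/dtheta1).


J[1,1] = -L1*sin(t1) - L2*sin(t1+t2)
= -3.5*sin(152) - 3.3*sin(66)
= -4.6579


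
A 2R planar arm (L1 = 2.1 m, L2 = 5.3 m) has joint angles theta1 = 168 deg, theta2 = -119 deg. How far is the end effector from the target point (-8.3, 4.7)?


End effector via forward kinematics:
x = L1*cos(t1) + L2*cos(t1+t2) = 1.423
y = L1*sin(t1) + L2*sin(t1+t2) = 4.4366
Distance to target:
d = sqrt((-8.3 - 1.423)^2 + (4.7 - 4.4366)^2)
= sqrt(94.5368 + 0.0694)
= 9.7266 m


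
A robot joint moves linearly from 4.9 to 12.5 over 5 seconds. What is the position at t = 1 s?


s = t/T = 1/5 = 0.2
p(t) = p0 + (pf-p0)*s
= 4.9 + (12.5 - 4.9) * 0.2
= 6.42


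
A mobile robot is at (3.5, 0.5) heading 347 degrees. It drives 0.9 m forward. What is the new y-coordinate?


y_new = y0 + d*sin(theta)
= 0.5 + 0.9*sin(347)
= 0.5 + -0.2025
= 0.2975


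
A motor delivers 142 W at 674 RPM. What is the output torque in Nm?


omega = 674 * 2*pi/60 = 70.5811 rad/s
tau = P / omega = 142 / 70.5811
= 2.0119 Nm


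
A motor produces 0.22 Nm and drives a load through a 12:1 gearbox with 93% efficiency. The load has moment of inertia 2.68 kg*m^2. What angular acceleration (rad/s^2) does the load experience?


tau_out = tau_motor * N * eta
= 0.22 * 12 * 0.93 = 2.4552 Nm
alpha = tau_out / I = 2.4552 / 2.68
= 0.9161 rad/s^2


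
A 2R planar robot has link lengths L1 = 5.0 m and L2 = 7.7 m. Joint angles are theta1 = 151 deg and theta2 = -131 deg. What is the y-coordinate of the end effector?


Convert angles to radians: theta1 = 2.6354, theta2 = -2.2864
y = L1*sin(theta1) + L2*sin(theta1+theta2)
y = 2.424 + 2.6336
y = 5.0576


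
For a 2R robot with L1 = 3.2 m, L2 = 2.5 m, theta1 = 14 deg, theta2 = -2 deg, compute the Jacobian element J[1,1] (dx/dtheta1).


J[1,1] = -L1*sin(t1) - L2*sin(t1+t2)
= -3.2*sin(14) - 2.5*sin(12)
= -1.2939


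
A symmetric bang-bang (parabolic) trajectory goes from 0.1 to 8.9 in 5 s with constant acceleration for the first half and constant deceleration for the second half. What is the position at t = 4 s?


Symmetric rest-to-rest: each phase covers (pf-p0)/2 in time T/2. 0.5*a*(T/2)^2 = (pf-p0)/2 => a = 4*(pf-p0)/T^2
a = 4*(8.9-0.1)/5^2 = 1.408
t = 4 is in the deceleration phase (t > T/2).
p = pf - 0.5*a*(T-t)^2 = 8.9 - 0.5*1.408*1^2
= 8.196


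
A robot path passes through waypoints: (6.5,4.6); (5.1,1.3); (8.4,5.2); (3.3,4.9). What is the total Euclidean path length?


Segment lengths:
  seg1 = sqrt((-1.4)^2 + (-3.3)^2) = 3.5847
  seg2 = sqrt((3.3)^2 + (3.9)^2) = 5.1088
  seg3 = sqrt((-5.1)^2 + (-0.3)^2) = 5.1088
Total = 13.8023


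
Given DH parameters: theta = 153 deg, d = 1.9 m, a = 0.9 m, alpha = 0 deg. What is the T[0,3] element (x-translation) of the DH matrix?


T[0,3] = a * cos(theta)
= 0.9 * cos(153 deg)
= 0.9 * -0.891
= -0.8019


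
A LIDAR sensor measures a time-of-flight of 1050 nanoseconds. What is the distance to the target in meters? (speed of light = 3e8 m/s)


tof = 1050 ns = 1.05e-06 s
dist = c * tof / 2
= 3e8 * 1.05e-06 / 2
= 157.5 m


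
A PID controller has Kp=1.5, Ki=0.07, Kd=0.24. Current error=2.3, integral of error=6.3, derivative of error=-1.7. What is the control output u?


u = Kp*e + Ki*int(e) + Kd*de/dt
= 1.5*2.3 + 0.07*6.3 + 0.24*(-1.7)
= 3.45 + 0.441 + -0.408
= 3.483


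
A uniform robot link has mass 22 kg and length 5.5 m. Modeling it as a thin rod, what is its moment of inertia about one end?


I = (1/3) * m * L^2
= (1/3) * 22 * 5.5^2
= 0.333333 * 22 * 30.25
= 221.8333 kg*m^2


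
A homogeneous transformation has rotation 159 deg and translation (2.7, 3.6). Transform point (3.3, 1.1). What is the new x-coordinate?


x' = cos(theta)*px - sin(theta)*py + tx
= -0.9336*3.3 - 0.3584*1.1 + 2.7
= -0.775


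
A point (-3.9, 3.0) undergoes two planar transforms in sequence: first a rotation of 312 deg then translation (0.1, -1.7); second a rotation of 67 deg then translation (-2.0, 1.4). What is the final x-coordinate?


After transform 1:
x1 = cos(312)*-3.9 - sin(312)*3.0 + 0.1 = -0.2802
y1 = sin(312)*-3.9 + cos(312)*3.0 + -1.7 = 3.2057
After transform 2:
x2 = cos(67)*-0.2802 - sin(67)*3.2057 + -2.0
= -5.0603


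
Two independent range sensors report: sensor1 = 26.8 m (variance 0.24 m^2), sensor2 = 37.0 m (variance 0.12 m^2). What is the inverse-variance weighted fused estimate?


w1 = (1/var1) / (1/var1 + 1/var2)
   = 4.1667 / (4.1667 + 8.3333) = 0.3333
w2 = 1 - w1 = 0.6667
fused = w1*s1 + w2*s2 = 8.9333 + 24.6667
= 33.6 m


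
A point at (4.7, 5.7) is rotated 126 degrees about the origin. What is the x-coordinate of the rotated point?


x' = x*cos(theta) - y*sin(theta)
cos(126 deg) = -0.5878, sin(126 deg) = 0.809
x' = 4.7 * -0.5878 - 5.7 * 0.809
= -2.7626 - 4.6114
= -7.374


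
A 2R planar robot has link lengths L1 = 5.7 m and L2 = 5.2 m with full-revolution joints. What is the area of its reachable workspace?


r_max = L1 + L2 = 10.9 m
r_min = |L1 - L2| = 0.5 m
Area = pi*(r_max^2 - r_min^2)
= pi*(118.81 - 0.25)
= pi * 118.56
= 372.4672 m^2


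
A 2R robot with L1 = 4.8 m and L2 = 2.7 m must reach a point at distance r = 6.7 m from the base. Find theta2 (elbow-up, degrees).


cos(theta2) = (r^2 - L1^2 - L2^2) / (2*L1*L2)
cos(theta2) = (44.89 - 23.04 - 7.29) / 25.92
cos(theta2) = 0.561728
theta2 = 55.8246 degrees


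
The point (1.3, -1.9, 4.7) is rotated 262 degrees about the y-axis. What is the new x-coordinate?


Rotation about y-axis: x' = x*cos(theta) + z*sin(theta)
= 1.3 * -0.1392 + 4.7 * -0.9903
= -4.8352


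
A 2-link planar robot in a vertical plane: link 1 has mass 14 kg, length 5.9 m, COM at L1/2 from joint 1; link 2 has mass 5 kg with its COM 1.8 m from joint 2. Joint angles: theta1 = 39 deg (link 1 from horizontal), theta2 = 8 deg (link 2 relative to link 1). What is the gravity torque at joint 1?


Horizontal distance from joint 1 to link-1 COM:
  x_c1 = (L1/2)*cos(t1) = 2.95 * 0.7771 = 2.2926 m
Horizontal distance from joint 1 to link-2 COM:
  x_c2 = L1*cos(t1) + Lc2*cos(t1+t2)
       = 5.9*0.7771 + 1.8*0.682 = 5.8128 m
tau1 = m1*g*x_c1 + m2*g*x_c2
     = 14*9.81*2.2926 + 5*9.81*5.8128
     = 314.863 + 285.1158
     = 599.9788 Nm


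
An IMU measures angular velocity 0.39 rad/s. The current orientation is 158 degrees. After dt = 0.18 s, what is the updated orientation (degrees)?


delta_theta = w * dt = 0.39 * 0.18 = 0.0702 rad
= 4.0222 deg
theta_new = 158 + 4.0222 = 162.0222 deg


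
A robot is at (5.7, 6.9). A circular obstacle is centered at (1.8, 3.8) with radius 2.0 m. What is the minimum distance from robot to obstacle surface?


center_dist = sqrt((5.7-1.8)^2 + (6.9-3.8)^2)
= sqrt(15.21 + 9.61)
= 4.982
min_dist = center_dist - radius = 4.982 - 2.0 = 2.982 m


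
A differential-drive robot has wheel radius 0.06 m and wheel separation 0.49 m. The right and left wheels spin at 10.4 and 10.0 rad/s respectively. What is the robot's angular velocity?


vR = r*wR = 0.06*10.4 = 0.624 m/s
vL = r*wL = 0.06*10.0 = 0.6 m/s
v = (vR+vL)/2 = 0.612 m/s
omega = (vR-vL)/L = 0.049 rad/s
angular velocity = 0.049 rad/s


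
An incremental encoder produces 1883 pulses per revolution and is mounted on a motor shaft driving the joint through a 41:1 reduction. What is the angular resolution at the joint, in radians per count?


counts per rev = 1883
effective counts at joint = 1883 * 41 = 77203
resolution = 2*pi / 77203
= 8.1385e-05 rad/count


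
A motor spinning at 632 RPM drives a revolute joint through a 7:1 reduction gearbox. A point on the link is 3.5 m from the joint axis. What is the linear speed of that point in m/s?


omega_motor = 632 * 2*pi/60 = 66.1829 rad/s
omega_joint = omega_motor / 7 = 9.4547 rad/s
v = omega_joint * r = 9.4547 * 3.5
= 33.0914 m/s


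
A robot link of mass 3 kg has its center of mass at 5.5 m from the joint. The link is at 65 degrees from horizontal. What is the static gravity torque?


tau = m*g*L*cos(angle)
= 3 * 9.81 * 5.5 * cos(65 deg)
= 3 * 9.81 * 5.5 * 0.4226
= 68.4071 Nm


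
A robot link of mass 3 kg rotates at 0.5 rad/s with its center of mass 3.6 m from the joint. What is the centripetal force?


F = m * omega^2 * r
= 3 * 0.5^2 * 3.6
= 3 * 0.25 * 3.6
= 2.7 N


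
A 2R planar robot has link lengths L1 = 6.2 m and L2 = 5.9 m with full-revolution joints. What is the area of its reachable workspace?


r_max = L1 + L2 = 12.1 m
r_min = |L1 - L2| = 0.3 m
Area = pi*(r_max^2 - r_min^2)
= pi*(146.41 - 0.09)
= pi * 146.32
= 459.6778 m^2


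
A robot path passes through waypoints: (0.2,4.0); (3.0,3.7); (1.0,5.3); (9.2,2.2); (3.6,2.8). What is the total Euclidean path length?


Segment lengths:
  seg1 = sqrt((2.8)^2 + (-0.3)^2) = 2.816
  seg2 = sqrt((-2.0)^2 + (1.6)^2) = 2.5612
  seg3 = sqrt((8.2)^2 + (-3.1)^2) = 8.7664
  seg4 = sqrt((-5.6)^2 + (0.6)^2) = 5.6321
Total = 19.7757


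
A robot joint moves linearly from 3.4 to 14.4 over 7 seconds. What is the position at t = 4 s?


s = t/T = 4/7 = 0.5714
p(t) = p0 + (pf-p0)*s
= 3.4 + (14.4 - 3.4) * 0.5714
= 9.6857


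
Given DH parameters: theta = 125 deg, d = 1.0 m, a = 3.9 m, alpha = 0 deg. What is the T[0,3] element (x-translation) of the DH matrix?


T[0,3] = a * cos(theta)
= 3.9 * cos(125 deg)
= 3.9 * -0.5736
= -2.2369


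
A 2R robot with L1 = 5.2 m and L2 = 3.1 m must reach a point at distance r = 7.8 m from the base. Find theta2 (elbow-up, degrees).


cos(theta2) = (r^2 - L1^2 - L2^2) / (2*L1*L2)
cos(theta2) = (60.84 - 27.04 - 9.61) / 32.24
cos(theta2) = 0.75031
theta2 = 41.3827 degrees


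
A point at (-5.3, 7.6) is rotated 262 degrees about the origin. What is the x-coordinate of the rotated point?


x' = x*cos(theta) - y*sin(theta)
cos(262 deg) = -0.1392, sin(262 deg) = -0.9903
x' = -5.3 * -0.1392 - 7.6 * -0.9903
= 0.7376 - -7.526
= 8.2637


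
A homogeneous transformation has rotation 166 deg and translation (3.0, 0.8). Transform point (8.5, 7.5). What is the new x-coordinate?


x' = cos(theta)*px - sin(theta)*py + tx
= -0.9703*8.5 - 0.2419*7.5 + 3.0
= -7.0619


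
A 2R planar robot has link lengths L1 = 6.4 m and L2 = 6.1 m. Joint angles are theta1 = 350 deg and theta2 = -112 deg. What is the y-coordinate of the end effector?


Convert angles to radians: theta1 = 6.1087, theta2 = -1.9548
y = L1*sin(theta1) + L2*sin(theta1+theta2)
y = -1.1113 + -5.1731
y = -6.2844


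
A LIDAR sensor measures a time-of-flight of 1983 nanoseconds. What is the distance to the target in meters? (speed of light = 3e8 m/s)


tof = 1983 ns = 1.983e-06 s
dist = c * tof / 2
= 3e8 * 1.983e-06 / 2
= 297.45 m


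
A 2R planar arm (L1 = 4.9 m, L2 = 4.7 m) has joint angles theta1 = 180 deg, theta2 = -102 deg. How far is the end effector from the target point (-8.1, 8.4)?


End effector via forward kinematics:
x = L1*cos(t1) + L2*cos(t1+t2) = -3.9228
y = L1*sin(t1) + L2*sin(t1+t2) = 4.5973
Distance to target:
d = sqrt((-8.1 - -3.9228)^2 + (8.4 - 4.5973)^2)
= sqrt(17.4489 + 14.4606)
= 5.6488 m


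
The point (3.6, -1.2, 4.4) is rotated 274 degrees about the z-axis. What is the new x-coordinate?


Rotation about z-axis: x' = x*cos(theta) - y*sin(theta)
= 3.6 * 0.0698 - -1.2 * -0.9976
= -0.946


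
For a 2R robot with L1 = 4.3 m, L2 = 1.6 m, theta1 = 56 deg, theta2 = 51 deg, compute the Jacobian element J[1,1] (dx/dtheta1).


J[1,1] = -L1*sin(t1) - L2*sin(t1+t2)
= -4.3*sin(56) - 1.6*sin(107)
= -5.0949


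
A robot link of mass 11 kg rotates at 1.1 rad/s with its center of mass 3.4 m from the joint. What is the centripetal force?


F = m * omega^2 * r
= 11 * 1.1^2 * 3.4
= 11 * 1.21 * 3.4
= 45.254 N


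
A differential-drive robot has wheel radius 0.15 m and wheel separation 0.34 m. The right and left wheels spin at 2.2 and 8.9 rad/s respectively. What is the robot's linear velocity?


vR = r*wR = 0.15*2.2 = 0.33 m/s
vL = r*wL = 0.15*8.9 = 1.335 m/s
v = (vR+vL)/2 = 0.8325 m/s
omega = (vR-vL)/L = -2.9559 rad/s
linear velocity = 0.8325 m/s


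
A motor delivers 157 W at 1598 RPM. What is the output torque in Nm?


omega = 1598 * 2*pi/60 = 167.3422 rad/s
tau = P / omega = 157 / 167.3422
= 0.9382 Nm


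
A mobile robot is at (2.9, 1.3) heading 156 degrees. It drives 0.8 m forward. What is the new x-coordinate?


x_new = x0 + d*cos(theta)
= 2.9 + 0.8*cos(156)
= 2.9 + -0.7308
= 2.1692


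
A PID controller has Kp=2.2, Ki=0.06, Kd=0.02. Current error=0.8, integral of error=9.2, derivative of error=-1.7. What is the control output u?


u = Kp*e + Ki*int(e) + Kd*de/dt
= 2.2*0.8 + 0.06*9.2 + 0.02*(-1.7)
= 1.76 + 0.552 + -0.034
= 2.278


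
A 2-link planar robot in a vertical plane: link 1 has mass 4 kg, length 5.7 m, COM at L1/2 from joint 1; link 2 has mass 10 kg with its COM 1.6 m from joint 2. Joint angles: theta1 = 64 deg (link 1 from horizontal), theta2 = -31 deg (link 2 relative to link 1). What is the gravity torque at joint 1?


Horizontal distance from joint 1 to link-1 COM:
  x_c1 = (L1/2)*cos(t1) = 2.85 * 0.4384 = 1.2494 m
Horizontal distance from joint 1 to link-2 COM:
  x_c2 = L1*cos(t1) + Lc2*cos(t1+t2)
       = 5.7*0.4384 + 1.6*0.8387 = 3.8406 m
tau1 = m1*g*x_c1 + m2*g*x_c2
     = 4*9.81*1.2494 + 10*9.81*3.8406
     = 49.0248 + 376.7617
     = 425.7865 Nm


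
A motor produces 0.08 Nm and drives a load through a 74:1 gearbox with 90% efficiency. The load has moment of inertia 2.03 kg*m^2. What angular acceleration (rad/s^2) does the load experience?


tau_out = tau_motor * N * eta
= 0.08 * 74 * 0.9 = 5.328 Nm
alpha = tau_out / I = 5.328 / 2.03
= 2.6246 rad/s^2


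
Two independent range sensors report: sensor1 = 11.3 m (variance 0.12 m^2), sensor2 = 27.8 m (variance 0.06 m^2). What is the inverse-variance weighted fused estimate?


w1 = (1/var1) / (1/var1 + 1/var2)
   = 8.3333 / (8.3333 + 16.6667) = 0.3333
w2 = 1 - w1 = 0.6667
fused = w1*s1 + w2*s2 = 3.7667 + 18.5333
= 22.3 m


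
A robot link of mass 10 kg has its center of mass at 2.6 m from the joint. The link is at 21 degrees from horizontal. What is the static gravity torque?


tau = m*g*L*cos(angle)
= 10 * 9.81 * 2.6 * cos(21 deg)
= 10 * 9.81 * 2.6 * 0.9336
= 238.119 Nm


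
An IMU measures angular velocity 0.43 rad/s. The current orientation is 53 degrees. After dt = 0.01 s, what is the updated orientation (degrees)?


delta_theta = w * dt = 0.43 * 0.01 = 0.0043 rad
= 0.2464 deg
theta_new = 53 + 0.2464 = 53.2464 deg


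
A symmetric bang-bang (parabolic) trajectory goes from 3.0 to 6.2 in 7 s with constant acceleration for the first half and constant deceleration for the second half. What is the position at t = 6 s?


Symmetric rest-to-rest: each phase covers (pf-p0)/2 in time T/2. 0.5*a*(T/2)^2 = (pf-p0)/2 => a = 4*(pf-p0)/T^2
a = 4*(6.2-3.0)/7^2 = 0.2612
t = 6 is in the deceleration phase (t > T/2).
p = pf - 0.5*a*(T-t)^2 = 6.2 - 0.5*0.2612*1^2
= 6.0694


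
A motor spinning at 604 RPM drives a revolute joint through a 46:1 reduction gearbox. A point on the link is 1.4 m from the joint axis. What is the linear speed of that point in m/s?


omega_motor = 604 * 2*pi/60 = 63.2507 rad/s
omega_joint = omega_motor / 46 = 1.375 rad/s
v = omega_joint * r = 1.375 * 1.4
= 1.925 m/s


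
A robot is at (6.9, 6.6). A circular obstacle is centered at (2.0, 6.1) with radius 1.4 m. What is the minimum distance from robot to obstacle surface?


center_dist = sqrt((6.9-2.0)^2 + (6.6-6.1)^2)
= sqrt(24.01 + 0.25)
= 4.9254
min_dist = center_dist - radius = 4.9254 - 1.4 = 3.5254 m


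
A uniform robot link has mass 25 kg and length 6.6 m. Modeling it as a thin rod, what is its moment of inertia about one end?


I = (1/3) * m * L^2
= (1/3) * 25 * 6.6^2
= 0.333333 * 25 * 43.56
= 363.0 kg*m^2


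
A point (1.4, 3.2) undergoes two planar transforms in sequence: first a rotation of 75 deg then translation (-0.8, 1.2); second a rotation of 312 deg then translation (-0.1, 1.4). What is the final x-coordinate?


After transform 1:
x1 = cos(75)*1.4 - sin(75)*3.2 + -0.8 = -3.5286
y1 = sin(75)*1.4 + cos(75)*3.2 + 1.2 = 3.3805
After transform 2:
x2 = cos(312)*-3.5286 - sin(312)*3.3805 + -0.1
= 0.0511


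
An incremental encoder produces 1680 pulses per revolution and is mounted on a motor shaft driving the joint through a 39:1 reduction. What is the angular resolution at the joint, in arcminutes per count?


counts per rev = 1680
effective counts at joint = 1680 * 39 = 65520
resolution = 360*60 / 65520
= 0.3297 arcmin/count


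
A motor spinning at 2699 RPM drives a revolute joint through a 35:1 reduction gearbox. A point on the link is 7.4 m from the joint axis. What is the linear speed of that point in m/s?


omega_motor = 2699 * 2*pi/60 = 282.6386 rad/s
omega_joint = omega_motor / 35 = 8.0754 rad/s
v = omega_joint * r = 8.0754 * 7.4
= 59.7579 m/s


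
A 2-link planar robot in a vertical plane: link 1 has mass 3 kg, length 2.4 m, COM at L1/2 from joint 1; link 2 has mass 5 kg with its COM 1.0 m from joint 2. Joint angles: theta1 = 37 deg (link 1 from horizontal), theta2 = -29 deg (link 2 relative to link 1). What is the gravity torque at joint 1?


Horizontal distance from joint 1 to link-1 COM:
  x_c1 = (L1/2)*cos(t1) = 1.2 * 0.7986 = 0.9584 m
Horizontal distance from joint 1 to link-2 COM:
  x_c2 = L1*cos(t1) + Lc2*cos(t1+t2)
       = 2.4*0.7986 + 1.0*0.9903 = 2.907 m
tau1 = m1*g*x_c1 + m2*g*x_c2
     = 3*9.81*0.9584 + 5*9.81*2.907
     = 28.2046 + 142.588
     = 170.7926 Nm


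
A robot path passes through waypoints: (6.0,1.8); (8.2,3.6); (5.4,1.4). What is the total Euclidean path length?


Segment lengths:
  seg1 = sqrt((2.2)^2 + (1.8)^2) = 2.8425
  seg2 = sqrt((-2.8)^2 + (-2.2)^2) = 3.5609
Total = 6.4034


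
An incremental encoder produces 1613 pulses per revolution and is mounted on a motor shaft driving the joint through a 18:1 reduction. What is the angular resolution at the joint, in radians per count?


counts per rev = 1613
effective counts at joint = 1613 * 18 = 29034
resolution = 2*pi / 29034
= 2.1641e-04 rad/count


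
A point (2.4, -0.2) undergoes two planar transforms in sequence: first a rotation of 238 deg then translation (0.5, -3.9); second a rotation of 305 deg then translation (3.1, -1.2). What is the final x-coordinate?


After transform 1:
x1 = cos(238)*2.4 - sin(238)*-0.2 + 0.5 = -0.9414
y1 = sin(238)*2.4 + cos(238)*-0.2 + -3.9 = -5.8293
After transform 2:
x2 = cos(305)*-0.9414 - sin(305)*-5.8293 + 3.1
= -2.2151


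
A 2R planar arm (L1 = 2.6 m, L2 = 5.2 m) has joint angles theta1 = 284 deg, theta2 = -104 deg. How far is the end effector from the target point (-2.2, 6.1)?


End effector via forward kinematics:
x = L1*cos(t1) + L2*cos(t1+t2) = -4.571
y = L1*sin(t1) + L2*sin(t1+t2) = -2.5228
Distance to target:
d = sqrt((-2.2 - -4.571)^2 + (6.1 - -2.5228)^2)
= sqrt(5.6217 + 74.3521)
= 8.9428 m


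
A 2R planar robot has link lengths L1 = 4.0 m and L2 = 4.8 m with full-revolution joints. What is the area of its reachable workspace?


r_max = L1 + L2 = 8.8 m
r_min = |L1 - L2| = 0.8 m
Area = pi*(r_max^2 - r_min^2)
= pi*(77.44 - 0.64)
= pi * 76.8
= 241.2743 m^2


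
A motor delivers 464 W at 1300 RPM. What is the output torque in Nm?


omega = 1300 * 2*pi/60 = 136.1357 rad/s
tau = P / omega = 464 / 136.1357
= 3.4084 Nm


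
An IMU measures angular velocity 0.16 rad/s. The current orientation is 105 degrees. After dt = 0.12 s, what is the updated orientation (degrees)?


delta_theta = w * dt = 0.16 * 0.12 = 0.0192 rad
= 1.1001 deg
theta_new = 105 + 1.1001 = 106.1001 deg


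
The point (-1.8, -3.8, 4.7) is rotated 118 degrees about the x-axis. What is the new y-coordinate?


Rotation about x-axis: y' = y*cos(theta) - z*sin(theta)
= -3.8 * -0.4695 - 4.7 * 0.8829
= -2.3659


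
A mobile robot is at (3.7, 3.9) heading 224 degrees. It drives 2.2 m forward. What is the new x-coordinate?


x_new = x0 + d*cos(theta)
= 3.7 + 2.2*cos(224)
= 3.7 + -1.5825
= 2.1175


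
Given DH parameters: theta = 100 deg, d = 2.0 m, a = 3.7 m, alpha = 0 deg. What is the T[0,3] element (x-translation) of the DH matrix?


T[0,3] = a * cos(theta)
= 3.7 * cos(100 deg)
= 3.7 * -0.1736
= -0.6425


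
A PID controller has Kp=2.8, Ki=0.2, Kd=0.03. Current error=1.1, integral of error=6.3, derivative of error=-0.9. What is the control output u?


u = Kp*e + Ki*int(e) + Kd*de/dt
= 2.8*1.1 + 0.2*6.3 + 0.03*(-0.9)
= 3.08 + 1.26 + -0.027
= 4.313


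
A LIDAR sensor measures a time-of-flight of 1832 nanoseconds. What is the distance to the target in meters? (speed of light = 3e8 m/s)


tof = 1832 ns = 1.832e-06 s
dist = c * tof / 2
= 3e8 * 1.832e-06 / 2
= 274.8 m


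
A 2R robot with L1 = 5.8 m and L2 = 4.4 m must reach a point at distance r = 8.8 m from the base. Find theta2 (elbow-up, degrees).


cos(theta2) = (r^2 - L1^2 - L2^2) / (2*L1*L2)
cos(theta2) = (77.44 - 33.64 - 19.36) / 51.04
cos(theta2) = 0.47884
theta2 = 61.3903 degrees


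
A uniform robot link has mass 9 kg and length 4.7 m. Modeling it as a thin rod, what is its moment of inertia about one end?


I = (1/3) * m * L^2
= (1/3) * 9 * 4.7^2
= 0.333333 * 9 * 22.09
= 66.27 kg*m^2


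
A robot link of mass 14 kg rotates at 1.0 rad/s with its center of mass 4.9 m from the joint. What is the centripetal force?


F = m * omega^2 * r
= 14 * 1.0^2 * 4.9
= 14 * 1.0 * 4.9
= 68.6 N


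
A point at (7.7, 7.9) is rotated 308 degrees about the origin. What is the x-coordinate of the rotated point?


x' = x*cos(theta) - y*sin(theta)
cos(308 deg) = 0.6157, sin(308 deg) = -0.788
x' = 7.7 * 0.6157 - 7.9 * -0.788
= 4.7406 - -6.2253
= 10.9659


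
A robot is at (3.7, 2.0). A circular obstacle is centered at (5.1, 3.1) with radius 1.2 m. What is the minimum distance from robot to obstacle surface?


center_dist = sqrt((3.7-5.1)^2 + (2.0-3.1)^2)
= sqrt(1.96 + 1.21)
= 1.7804
min_dist = center_dist - radius = 1.7804 - 1.2 = 0.5804 m


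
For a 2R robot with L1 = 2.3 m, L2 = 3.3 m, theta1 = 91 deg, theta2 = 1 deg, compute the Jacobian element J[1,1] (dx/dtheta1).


J[1,1] = -L1*sin(t1) - L2*sin(t1+t2)
= -2.3*sin(91) - 3.3*sin(92)
= -5.5976


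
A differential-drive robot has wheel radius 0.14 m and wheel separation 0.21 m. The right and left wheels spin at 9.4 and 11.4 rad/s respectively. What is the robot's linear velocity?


vR = r*wR = 0.14*9.4 = 1.316 m/s
vL = r*wL = 0.14*11.4 = 1.596 m/s
v = (vR+vL)/2 = 1.456 m/s
omega = (vR-vL)/L = -1.3333 rad/s
linear velocity = 1.456 m/s
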